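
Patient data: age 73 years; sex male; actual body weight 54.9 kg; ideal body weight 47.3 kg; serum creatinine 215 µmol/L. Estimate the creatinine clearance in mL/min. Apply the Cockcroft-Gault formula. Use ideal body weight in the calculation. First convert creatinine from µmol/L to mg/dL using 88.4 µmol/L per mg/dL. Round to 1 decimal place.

SCr = 215 / 88.4 = 2.432 mg/dL
CrCl = (140 − 73) × 47.3 / (72 × 2.432) = 3169.1 / 175.10 ≈ 18.1 mL/min

18.1 mL/min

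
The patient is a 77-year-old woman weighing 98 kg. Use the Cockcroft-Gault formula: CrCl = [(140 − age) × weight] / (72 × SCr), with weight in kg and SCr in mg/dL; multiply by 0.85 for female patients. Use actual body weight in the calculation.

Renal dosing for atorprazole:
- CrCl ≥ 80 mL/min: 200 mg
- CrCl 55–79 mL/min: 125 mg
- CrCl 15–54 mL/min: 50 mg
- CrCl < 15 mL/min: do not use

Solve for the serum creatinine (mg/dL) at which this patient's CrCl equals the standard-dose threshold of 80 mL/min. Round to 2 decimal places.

Standard dose requires CrCl ≥ 80 mL/min.
Set (140 − 77) × 98 × 0.85 / (72 × SCr) = 80
SCr = (140 − 77) × 98 × 0.85 / (72 × 80) = 0.911 mg/dL

0.91 mg/dL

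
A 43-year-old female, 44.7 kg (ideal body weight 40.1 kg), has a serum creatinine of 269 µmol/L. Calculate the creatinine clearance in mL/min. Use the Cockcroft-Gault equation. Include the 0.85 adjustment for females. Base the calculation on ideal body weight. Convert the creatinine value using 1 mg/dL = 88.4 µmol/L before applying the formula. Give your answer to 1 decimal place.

15.1 mL/min

SCr = 269 / 88.4 = 3.043 mg/dL
CrCl = (140 − 43) × 40.1 / (72 × 3.043) × 0.85 = 3889.7 / 219.10 × 0.85 ≈ 15.1 mL/min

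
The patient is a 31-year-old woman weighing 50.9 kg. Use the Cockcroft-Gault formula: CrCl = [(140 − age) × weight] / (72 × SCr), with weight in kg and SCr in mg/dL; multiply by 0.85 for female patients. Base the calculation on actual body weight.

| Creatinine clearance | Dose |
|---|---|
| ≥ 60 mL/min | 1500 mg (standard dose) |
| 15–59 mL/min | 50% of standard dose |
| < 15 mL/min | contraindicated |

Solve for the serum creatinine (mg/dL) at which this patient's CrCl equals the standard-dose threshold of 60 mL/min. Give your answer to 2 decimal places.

1.09 mg/dL

Standard dose requires CrCl ≥ 60 mL/min.
Set (140 − 31) × 50.9 × 0.85 / (72 × SCr) = 60
SCr = (140 − 31) × 50.9 × 0.85 / (72 × 60) = 1.092 mg/dL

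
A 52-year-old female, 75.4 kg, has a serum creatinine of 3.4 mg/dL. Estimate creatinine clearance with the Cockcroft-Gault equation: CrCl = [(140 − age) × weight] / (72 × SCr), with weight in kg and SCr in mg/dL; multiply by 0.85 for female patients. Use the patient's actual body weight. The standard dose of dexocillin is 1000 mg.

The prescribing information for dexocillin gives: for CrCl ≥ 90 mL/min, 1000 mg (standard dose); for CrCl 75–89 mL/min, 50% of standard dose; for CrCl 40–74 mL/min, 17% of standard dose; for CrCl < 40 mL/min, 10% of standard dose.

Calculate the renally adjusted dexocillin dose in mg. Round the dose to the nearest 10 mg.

CrCl = (140 − 52) × 75.4 / (72 × 3.4) × 0.85 = 6635.2 / 244.80 × 0.85 ≈ 23.0 mL/min
CrCl ≈ 23 mL/min → bracket < 40 mL/min.
10% of 1000 mg = 100 mg

100 mg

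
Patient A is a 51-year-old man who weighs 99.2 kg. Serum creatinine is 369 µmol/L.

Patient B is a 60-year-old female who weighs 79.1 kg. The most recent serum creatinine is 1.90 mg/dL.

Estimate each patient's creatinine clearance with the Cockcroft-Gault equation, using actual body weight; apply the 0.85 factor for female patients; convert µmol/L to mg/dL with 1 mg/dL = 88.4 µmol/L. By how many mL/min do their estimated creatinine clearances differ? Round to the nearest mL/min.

10 mL/min

Patient A: SCr = 369 / 88.4 = 4.174 mg/dL
Patient A: CrCl = (140 − 51) × 99.2 / (72 × 4.174) = 8828.8 / 300.53 ≈ 29.4 mL/min
Patient B: CrCl = (140 − 60) × 79.1 / (72 × 1.9) × 0.85 = 6328.0 / 136.80 × 0.85 ≈ 39.3 mL/min
|29.4 − 39.3| = 9.9 mL/min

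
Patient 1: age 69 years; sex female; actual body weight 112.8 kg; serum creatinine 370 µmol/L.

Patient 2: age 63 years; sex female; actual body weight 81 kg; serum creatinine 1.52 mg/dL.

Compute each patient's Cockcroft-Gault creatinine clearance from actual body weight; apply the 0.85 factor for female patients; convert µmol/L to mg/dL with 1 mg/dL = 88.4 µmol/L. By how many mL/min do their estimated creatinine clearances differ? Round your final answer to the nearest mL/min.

26 mL/min

Patient 1: SCr = 370 / 88.4 = 4.186 mg/dL
Patient 1: CrCl = (140 − 69) × 112.8 / (72 × 4.186) × 0.85 = 8008.8 / 301.39 × 0.85 ≈ 22.6 mL/min
Patient 2: CrCl = (140 − 63) × 81 / (72 × 1.52) × 0.85 = 6237.0 / 109.44 × 0.85 ≈ 48.4 mL/min
|22.6 − 48.4| = 25.8 mL/min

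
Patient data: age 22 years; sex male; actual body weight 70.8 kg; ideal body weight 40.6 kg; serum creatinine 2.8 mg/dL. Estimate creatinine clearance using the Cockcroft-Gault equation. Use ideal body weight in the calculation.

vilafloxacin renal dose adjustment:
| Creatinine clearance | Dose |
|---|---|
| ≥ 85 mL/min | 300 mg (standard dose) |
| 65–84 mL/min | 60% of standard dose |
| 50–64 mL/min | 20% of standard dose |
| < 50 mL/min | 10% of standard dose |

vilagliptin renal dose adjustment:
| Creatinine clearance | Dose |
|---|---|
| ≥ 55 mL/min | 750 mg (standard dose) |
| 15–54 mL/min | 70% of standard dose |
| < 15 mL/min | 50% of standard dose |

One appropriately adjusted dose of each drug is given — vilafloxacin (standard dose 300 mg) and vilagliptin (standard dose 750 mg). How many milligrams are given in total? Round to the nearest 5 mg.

CrCl = (140 − 22) × 40.6 / (72 × 2.8) = 4790.8 / 201.60 ≈ 23.8 mL/min
CrCl ≈ 24 mL/min.
vilafloxacin: < 50 mL/min → 10% of 300 mg = 30 mg.
vilagliptin: 15–54 mL/min → 70% of 750 mg = 525 mg.
Total = 30 + 525 = 555 mg.

555 mg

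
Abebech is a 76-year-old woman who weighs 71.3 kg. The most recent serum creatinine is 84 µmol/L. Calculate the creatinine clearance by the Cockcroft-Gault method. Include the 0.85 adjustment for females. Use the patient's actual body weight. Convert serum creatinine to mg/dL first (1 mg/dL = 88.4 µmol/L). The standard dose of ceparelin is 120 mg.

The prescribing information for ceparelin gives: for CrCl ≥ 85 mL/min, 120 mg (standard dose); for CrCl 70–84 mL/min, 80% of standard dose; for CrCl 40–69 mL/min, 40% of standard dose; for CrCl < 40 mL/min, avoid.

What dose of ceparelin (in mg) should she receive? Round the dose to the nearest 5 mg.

SCr = 84 / 88.4 = 0.95 mg/dL
CrCl = (140 − 76) × 71.3 / (72 × 0.95) × 0.85 = 4563.2 / 68.40 × 0.85 ≈ 56.7 mL/min
CrCl ≈ 57 mL/min → bracket 40–69 mL/min.
40% of 120 mg = 48 mg → 50 mg

50 mg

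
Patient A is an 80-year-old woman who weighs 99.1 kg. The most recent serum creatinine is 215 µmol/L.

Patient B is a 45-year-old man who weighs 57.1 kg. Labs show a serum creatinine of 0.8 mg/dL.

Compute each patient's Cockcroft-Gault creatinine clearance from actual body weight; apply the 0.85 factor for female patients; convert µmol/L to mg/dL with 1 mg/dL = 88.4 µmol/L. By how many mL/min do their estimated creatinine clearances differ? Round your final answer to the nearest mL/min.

Patient A: SCr = 215 / 88.4 = 2.432 mg/dL
Patient A: CrCl = (140 − 80) × 99.1 / (72 × 2.432) × 0.85 = 5946.0 / 175.10 × 0.85 ≈ 28.9 mL/min
Patient B: CrCl = (140 − 45) × 57.1 / (72 × 0.8) = 5424.5 / 57.60 ≈ 94.2 mL/min
|28.9 − 94.2| = 65.3 mL/min

65 mL/min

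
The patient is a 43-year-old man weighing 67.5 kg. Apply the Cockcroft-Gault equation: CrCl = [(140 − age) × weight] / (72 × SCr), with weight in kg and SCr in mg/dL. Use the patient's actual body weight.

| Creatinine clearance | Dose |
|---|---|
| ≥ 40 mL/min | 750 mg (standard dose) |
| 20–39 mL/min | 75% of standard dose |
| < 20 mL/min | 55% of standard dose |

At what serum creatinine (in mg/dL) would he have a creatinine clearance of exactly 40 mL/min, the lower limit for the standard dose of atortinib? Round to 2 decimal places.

2.27 mg/dL

Standard dose requires CrCl ≥ 40 mL/min.
Set (140 − 43) × 67.5 / (72 × SCr) = 40
SCr = (140 − 43) × 67.5 / (72 × 40) = 2.273 mg/dL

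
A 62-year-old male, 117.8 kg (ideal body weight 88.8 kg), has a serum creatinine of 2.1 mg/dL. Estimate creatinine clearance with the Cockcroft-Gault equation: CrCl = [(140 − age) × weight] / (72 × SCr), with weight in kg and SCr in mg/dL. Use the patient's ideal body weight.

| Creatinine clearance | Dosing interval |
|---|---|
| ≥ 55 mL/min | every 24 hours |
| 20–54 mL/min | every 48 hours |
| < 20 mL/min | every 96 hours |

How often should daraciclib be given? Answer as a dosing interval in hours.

every 48 hours

CrCl = (140 − 62) × 88.8 / (72 × 2.1) = 6926.4 / 151.20 ≈ 45.8 mL/min
CrCl ≈ 46 mL/min → bracket 20–54 mL/min → every 48 hours.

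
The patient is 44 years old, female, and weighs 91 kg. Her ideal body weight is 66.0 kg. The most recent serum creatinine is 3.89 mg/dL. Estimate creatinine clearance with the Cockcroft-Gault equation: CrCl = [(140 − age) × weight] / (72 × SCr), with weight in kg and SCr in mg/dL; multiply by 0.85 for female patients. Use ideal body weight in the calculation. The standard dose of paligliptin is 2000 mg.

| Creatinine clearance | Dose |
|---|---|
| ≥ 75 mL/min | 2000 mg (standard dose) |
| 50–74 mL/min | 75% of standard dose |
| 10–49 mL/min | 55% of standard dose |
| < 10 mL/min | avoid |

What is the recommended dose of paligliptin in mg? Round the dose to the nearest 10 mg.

1100 mg

CrCl = (140 − 44) × 66 / (72 × 3.89) × 0.85 = 6336.0 / 280.08 × 0.85 ≈ 19.2 mL/min
CrCl ≈ 19 mL/min → bracket 10–49 mL/min.
55% of 2000 mg = 1100 mg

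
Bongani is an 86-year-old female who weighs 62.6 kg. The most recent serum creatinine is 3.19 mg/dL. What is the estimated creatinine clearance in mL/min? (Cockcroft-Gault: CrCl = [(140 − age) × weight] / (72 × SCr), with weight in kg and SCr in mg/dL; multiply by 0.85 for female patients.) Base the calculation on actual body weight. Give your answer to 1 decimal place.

CrCl = (140 − 86) × 62.6 / (72 × 3.19) × 0.85 = 3380.4 / 229.68 × 0.85 ≈ 12.5 mL/min

12.5 mL/min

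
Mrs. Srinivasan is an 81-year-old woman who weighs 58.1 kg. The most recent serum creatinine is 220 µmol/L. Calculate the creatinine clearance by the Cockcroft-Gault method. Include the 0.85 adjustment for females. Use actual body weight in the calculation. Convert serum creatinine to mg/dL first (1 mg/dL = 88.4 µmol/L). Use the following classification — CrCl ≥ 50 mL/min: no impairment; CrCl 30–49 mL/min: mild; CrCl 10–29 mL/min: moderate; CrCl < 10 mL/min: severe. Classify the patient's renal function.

moderate

SCr = 220 / 88.4 = 2.489 mg/dL
CrCl = (140 − 81) × 58.1 / (72 × 2.489) × 0.85 = 3427.9 / 179.21 × 0.85 ≈ 16.3 mL/min
16 mL/min falls in the 'moderate' range.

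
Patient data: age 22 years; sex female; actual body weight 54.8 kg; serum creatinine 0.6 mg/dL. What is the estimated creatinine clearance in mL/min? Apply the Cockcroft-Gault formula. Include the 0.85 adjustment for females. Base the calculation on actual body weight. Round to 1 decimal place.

CrCl = (140 − 22) × 54.8 / (72 × 0.6) × 0.85 = 6466.4 / 43.20 × 0.85 ≈ 127.2 mL/min

127.2 mL/min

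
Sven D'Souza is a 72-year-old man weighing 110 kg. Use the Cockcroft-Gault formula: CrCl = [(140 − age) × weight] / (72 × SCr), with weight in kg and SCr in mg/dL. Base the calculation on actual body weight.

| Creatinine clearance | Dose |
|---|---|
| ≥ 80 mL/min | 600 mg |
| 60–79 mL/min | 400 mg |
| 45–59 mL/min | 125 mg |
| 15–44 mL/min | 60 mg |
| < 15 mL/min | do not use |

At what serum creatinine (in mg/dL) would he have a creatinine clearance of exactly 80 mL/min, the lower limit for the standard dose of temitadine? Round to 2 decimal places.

Standard dose requires CrCl ≥ 80 mL/min.
Set (140 − 72) × 110 / (72 × SCr) = 80
SCr = (140 − 72) × 110 / (72 × 80) = 1.299 mg/dL

1.30 mg/dL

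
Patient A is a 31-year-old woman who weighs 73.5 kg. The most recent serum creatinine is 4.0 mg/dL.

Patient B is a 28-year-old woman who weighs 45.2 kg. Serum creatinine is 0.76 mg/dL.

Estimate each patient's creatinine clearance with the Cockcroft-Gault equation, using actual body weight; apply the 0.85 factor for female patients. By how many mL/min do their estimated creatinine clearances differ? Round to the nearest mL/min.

Patient A: CrCl = (140 − 31) × 73.5 / (72 × 4) × 0.85 = 8011.5 / 288.00 × 0.85 ≈ 23.6 mL/min
Patient B: CrCl = (140 − 28) × 45.2 / (72 × 0.76) × 0.85 = 5062.4 / 54.72 × 0.85 ≈ 78.6 mL/min
|23.6 − 78.6| = 55.0 mL/min

55 mL/min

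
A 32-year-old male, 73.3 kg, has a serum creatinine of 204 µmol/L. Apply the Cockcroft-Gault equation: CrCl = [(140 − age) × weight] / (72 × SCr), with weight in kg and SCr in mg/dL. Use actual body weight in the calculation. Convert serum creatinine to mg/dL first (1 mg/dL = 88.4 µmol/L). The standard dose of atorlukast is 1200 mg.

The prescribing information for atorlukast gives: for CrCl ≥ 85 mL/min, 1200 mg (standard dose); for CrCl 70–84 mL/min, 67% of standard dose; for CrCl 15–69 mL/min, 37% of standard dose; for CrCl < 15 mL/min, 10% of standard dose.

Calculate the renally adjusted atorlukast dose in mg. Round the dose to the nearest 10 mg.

440 mg

SCr = 204 / 88.4 = 2.308 mg/dL
CrCl = (140 − 32) × 73.3 / (72 × 2.308) = 7916.4 / 166.18 ≈ 47.6 mL/min
CrCl ≈ 48 mL/min → bracket 15–69 mL/min.
37% of 1200 mg = 444 mg → 440 mg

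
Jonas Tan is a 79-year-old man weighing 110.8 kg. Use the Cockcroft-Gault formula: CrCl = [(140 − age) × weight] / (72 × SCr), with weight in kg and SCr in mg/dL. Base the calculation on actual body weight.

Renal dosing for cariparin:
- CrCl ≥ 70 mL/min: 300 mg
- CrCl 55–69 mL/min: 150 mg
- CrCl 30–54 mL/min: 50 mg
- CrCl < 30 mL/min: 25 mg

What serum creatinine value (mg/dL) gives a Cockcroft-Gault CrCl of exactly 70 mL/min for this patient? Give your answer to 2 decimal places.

Standard dose requires CrCl ≥ 70 mL/min.
Set (140 − 79) × 110.8 / (72 × SCr) = 70
SCr = (140 − 79) × 110.8 / (72 × 70) = 1.341 mg/dL

1.34 mg/dL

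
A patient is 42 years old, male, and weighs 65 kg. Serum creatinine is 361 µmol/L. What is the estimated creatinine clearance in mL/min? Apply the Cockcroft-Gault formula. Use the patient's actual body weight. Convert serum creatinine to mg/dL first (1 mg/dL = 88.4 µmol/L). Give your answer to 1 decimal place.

SCr = 361 / 88.4 = 4.084 mg/dL
CrCl = (140 − 42) × 65 / (72 × 4.084) = 6370.0 / 294.05 ≈ 21.7 mL/min

21.7 mL/min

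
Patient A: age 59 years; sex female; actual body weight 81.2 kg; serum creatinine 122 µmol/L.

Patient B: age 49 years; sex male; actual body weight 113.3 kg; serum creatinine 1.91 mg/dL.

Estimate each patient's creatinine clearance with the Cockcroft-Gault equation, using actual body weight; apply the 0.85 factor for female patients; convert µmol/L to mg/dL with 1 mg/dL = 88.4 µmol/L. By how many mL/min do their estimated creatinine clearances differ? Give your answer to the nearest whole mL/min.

Patient A: SCr = 122 / 88.4 = 1.38 mg/dL
Patient A: CrCl = (140 − 59) × 81.2 / (72 × 1.38) × 0.85 = 6577.2 / 99.36 × 0.85 ≈ 56.3 mL/min
Patient B: CrCl = (140 − 49) × 113.3 / (72 × 1.91) = 10310.3 / 137.52 ≈ 75.0 mL/min
|56.3 − 75.0| = 18.7 mL/min

19 mL/min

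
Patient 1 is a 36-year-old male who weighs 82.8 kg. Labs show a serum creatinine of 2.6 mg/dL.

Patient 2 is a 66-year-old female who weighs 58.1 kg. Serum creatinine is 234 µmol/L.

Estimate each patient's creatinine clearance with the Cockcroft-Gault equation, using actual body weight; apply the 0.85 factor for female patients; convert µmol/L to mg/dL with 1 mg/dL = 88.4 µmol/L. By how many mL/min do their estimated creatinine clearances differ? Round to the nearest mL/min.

27 mL/min

Patient 1: CrCl = (140 − 36) × 82.8 / (72 × 2.6) = 8611.2 / 187.20 ≈ 46.0 mL/min
Patient 2: SCr = 234 / 88.4 = 2.647 mg/dL
Patient 2: CrCl = (140 − 66) × 58.1 / (72 × 2.647) × 0.85 = 4299.4 / 190.58 × 0.85 ≈ 19.2 mL/min
|46.0 − 19.2| = 26.8 mL/min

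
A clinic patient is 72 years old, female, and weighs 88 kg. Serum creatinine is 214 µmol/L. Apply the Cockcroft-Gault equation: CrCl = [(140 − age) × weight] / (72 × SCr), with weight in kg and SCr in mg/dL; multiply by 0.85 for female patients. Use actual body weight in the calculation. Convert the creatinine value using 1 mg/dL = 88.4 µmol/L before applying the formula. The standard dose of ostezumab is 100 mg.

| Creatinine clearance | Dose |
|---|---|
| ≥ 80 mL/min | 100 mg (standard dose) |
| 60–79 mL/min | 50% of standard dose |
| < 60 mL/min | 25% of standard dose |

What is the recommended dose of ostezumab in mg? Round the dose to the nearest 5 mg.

25 mg

SCr = 214 / 88.4 = 2.421 mg/dL
CrCl = (140 − 72) × 88 / (72 × 2.421) × 0.85 = 5984.0 / 174.31 × 0.85 ≈ 29.2 mL/min
CrCl ≈ 29 mL/min → bracket < 60 mL/min.
25% of 100 mg = 25 mg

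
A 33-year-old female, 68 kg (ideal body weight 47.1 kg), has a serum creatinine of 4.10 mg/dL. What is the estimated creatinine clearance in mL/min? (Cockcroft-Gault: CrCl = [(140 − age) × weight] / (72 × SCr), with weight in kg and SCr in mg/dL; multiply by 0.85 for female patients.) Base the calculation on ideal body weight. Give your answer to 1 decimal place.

CrCl = (140 − 33) × 47.1 / (72 × 4.1) × 0.85 = 5039.7 / 295.20 × 0.85 ≈ 14.5 mL/min

14.5 mL/min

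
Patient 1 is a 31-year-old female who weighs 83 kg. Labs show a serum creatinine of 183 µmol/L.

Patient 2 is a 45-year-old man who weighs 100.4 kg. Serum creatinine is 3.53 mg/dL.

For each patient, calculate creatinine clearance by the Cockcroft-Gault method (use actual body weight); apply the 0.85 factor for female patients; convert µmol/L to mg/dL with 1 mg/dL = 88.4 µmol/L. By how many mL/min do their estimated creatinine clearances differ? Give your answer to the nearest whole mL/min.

14 mL/min

Patient 1: SCr = 183 / 88.4 = 2.07 mg/dL
Patient 1: CrCl = (140 − 31) × 83 / (72 × 2.07) × 0.85 = 9047.0 / 149.04 × 0.85 ≈ 51.6 mL/min
Patient 2: CrCl = (140 − 45) × 100.4 / (72 × 3.53) = 9538.0 / 254.16 ≈ 37.5 mL/min
|51.6 − 37.5| = 14.1 mL/min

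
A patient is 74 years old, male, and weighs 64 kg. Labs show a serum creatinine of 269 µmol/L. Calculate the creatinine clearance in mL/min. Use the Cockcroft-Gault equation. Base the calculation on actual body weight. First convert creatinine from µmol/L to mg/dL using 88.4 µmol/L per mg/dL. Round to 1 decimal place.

19.3 mL/min

SCr = 269 / 88.4 = 3.043 mg/dL
CrCl = (140 − 74) × 64 / (72 × 3.043) = 4224.0 / 219.10 ≈ 19.3 mL/min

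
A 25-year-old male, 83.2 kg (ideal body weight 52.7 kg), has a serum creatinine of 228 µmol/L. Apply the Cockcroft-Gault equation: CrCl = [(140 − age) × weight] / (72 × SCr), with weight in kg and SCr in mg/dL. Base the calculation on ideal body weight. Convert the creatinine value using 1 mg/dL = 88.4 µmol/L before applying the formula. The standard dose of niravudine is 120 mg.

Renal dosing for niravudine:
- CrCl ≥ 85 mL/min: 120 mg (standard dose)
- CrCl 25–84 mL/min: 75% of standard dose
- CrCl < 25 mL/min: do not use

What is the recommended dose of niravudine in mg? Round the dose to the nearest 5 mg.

90 mg

SCr = 228 / 88.4 = 2.579 mg/dL
CrCl = (140 − 25) × 52.7 / (72 × 2.579) = 6060.5 / 185.69 ≈ 32.6 mL/min
CrCl ≈ 33 mL/min → bracket 25–84 mL/min.
75% of 120 mg = 90 mg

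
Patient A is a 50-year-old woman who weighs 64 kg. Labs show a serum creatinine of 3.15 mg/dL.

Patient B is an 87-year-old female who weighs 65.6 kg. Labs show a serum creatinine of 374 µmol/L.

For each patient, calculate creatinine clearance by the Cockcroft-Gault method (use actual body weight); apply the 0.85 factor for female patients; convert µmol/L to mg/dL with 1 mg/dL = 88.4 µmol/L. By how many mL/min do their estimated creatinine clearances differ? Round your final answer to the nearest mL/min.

Patient A: CrCl = (140 − 50) × 64 / (72 × 3.15) × 0.85 = 5760.0 / 226.80 × 0.85 ≈ 21.6 mL/min
Patient B: SCr = 374 / 88.4 = 4.231 mg/dL
Patient B: CrCl = (140 − 87) × 65.6 / (72 × 4.231) × 0.85 = 3476.8 / 304.63 × 0.85 ≈ 9.7 mL/min
|21.6 − 9.7| = 11.9 mL/min

12 mL/min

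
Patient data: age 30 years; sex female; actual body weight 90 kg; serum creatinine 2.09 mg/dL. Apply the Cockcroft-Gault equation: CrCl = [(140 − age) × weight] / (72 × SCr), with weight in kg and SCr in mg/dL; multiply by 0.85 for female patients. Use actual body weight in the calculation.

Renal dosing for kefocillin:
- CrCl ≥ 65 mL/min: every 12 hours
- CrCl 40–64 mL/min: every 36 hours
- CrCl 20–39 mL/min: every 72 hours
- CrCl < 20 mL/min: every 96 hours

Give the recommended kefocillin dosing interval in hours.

every 36 hours

CrCl = (140 − 30) × 90 / (72 × 2.09) × 0.85 = 9900.0 / 150.48 × 0.85 ≈ 55.9 mL/min
CrCl ≈ 56 mL/min → bracket 40–64 mL/min → every 36 hours.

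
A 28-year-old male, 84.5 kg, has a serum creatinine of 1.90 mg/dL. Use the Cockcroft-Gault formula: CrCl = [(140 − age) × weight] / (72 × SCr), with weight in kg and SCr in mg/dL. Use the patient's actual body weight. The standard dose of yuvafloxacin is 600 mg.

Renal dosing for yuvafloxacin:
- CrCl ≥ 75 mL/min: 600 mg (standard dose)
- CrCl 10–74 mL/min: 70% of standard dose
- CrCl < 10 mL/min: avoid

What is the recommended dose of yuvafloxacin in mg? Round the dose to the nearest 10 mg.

420 mg

CrCl = (140 − 28) × 84.5 / (72 × 1.9) = 9464.0 / 136.80 ≈ 69.2 mL/min
CrCl ≈ 69 mL/min → bracket 10–74 mL/min.
70% of 600 mg = 420 mg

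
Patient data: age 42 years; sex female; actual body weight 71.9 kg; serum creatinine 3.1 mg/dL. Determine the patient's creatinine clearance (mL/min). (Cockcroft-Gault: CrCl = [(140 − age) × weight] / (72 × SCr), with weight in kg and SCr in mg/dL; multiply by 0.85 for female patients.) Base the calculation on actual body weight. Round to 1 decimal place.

26.8 mL/min

CrCl = (140 − 42) × 71.9 / (72 × 3.1) × 0.85 = 7046.2 / 223.20 × 0.85 ≈ 26.8 mL/min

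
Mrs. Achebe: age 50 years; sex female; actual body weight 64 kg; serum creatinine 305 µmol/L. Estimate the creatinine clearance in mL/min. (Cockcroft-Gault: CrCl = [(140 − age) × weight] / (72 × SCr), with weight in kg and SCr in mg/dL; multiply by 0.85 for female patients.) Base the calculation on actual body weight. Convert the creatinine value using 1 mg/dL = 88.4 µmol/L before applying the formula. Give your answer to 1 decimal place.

19.7 mL/min

SCr = 305 / 88.4 = 3.45 mg/dL
CrCl = (140 − 50) × 64 / (72 × 3.45) × 0.85 = 5760.0 / 248.40 × 0.85 ≈ 19.7 mL/min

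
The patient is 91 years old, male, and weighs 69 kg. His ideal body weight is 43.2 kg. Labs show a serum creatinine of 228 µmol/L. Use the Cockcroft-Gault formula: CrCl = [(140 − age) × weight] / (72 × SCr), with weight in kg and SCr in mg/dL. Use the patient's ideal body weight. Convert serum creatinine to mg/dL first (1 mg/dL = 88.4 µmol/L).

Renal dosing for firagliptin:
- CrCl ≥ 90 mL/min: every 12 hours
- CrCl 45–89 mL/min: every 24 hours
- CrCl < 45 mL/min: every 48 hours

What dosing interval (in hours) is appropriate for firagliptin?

every 48 hours

SCr = 228 / 88.4 = 2.579 mg/dL
CrCl = (140 − 91) × 43.2 / (72 × 2.579) = 2116.8 / 185.69 ≈ 11.4 mL/min
CrCl ≈ 11 mL/min → bracket < 45 mL/min → every 48 hours.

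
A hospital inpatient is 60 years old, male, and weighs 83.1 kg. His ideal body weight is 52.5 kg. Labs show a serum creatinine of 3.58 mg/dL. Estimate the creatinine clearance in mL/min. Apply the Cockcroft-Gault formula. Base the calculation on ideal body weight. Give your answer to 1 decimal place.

CrCl = (140 − 60) × 52.5 / (72 × 3.58) = 4200.0 / 257.76 ≈ 16.3 mL/min

16.3 mL/min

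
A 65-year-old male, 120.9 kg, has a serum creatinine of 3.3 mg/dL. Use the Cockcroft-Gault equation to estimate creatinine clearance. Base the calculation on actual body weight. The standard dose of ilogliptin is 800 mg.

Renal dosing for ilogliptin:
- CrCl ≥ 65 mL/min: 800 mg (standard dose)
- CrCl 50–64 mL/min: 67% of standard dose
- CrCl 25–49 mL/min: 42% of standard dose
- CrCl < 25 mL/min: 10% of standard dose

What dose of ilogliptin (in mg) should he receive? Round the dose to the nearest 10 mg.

340 mg

CrCl = (140 − 65) × 120.9 / (72 × 3.3) = 9067.5 / 237.60 ≈ 38.2 mL/min
CrCl ≈ 38 mL/min → bracket 25–49 mL/min.
42% of 800 mg = 336 mg → 340 mg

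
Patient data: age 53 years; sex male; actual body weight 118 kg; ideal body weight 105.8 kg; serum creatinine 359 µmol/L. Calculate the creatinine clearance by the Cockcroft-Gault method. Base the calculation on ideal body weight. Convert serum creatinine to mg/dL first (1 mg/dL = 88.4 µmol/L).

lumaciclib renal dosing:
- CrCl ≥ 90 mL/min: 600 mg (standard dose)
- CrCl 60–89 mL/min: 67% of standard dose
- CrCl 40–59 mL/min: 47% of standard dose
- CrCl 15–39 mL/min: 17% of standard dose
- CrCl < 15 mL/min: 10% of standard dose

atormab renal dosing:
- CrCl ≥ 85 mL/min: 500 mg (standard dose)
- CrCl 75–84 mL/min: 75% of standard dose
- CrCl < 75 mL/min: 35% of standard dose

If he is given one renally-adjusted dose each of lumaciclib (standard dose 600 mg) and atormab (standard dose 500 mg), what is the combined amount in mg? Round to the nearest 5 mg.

SCr = 359 / 88.4 = 4.061 mg/dL
CrCl = (140 − 53) × 105.8 / (72 × 4.061) = 9204.6 / 292.39 ≈ 31.5 mL/min
CrCl ≈ 31 mL/min.
lumaciclib: 15–39 mL/min → 17% of 600 mg = 102 mg.
atormab: < 75 mL/min → 35% of 500 mg = 175 mg.
Total = 102 + 175 = 277 mg.

275 mg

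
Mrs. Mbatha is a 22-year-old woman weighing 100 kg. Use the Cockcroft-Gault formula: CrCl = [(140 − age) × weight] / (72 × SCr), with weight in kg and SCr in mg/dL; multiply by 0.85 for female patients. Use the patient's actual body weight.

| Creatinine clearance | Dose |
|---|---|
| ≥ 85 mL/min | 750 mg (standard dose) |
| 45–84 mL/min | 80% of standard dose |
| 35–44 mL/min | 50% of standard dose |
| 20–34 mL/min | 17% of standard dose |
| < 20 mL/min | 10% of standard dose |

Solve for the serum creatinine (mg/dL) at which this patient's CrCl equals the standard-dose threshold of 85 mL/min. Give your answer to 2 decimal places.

1.64 mg/dL

Standard dose requires CrCl ≥ 85 mL/min.
Set (140 − 22) × 100 × 0.85 / (72 × SCr) = 85
SCr = (140 − 22) × 100 × 0.85 / (72 × 85) = 1.639 mg/dL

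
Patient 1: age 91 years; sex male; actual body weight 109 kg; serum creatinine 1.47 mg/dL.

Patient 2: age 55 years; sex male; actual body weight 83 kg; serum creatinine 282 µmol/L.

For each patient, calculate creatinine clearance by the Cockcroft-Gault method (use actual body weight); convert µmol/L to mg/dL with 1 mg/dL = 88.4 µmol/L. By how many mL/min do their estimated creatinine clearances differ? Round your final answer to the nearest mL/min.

Patient 1: CrCl = (140 − 91) × 109 / (72 × 1.47) = 5341.0 / 105.84 ≈ 50.5 mL/min
Patient 2: SCr = 282 / 88.4 = 3.19 mg/dL
Patient 2: CrCl = (140 − 55) × 83 / (72 × 3.19) = 7055.0 / 229.68 ≈ 30.7 mL/min
|50.5 − 30.7| = 19.8 mL/min

20 mL/min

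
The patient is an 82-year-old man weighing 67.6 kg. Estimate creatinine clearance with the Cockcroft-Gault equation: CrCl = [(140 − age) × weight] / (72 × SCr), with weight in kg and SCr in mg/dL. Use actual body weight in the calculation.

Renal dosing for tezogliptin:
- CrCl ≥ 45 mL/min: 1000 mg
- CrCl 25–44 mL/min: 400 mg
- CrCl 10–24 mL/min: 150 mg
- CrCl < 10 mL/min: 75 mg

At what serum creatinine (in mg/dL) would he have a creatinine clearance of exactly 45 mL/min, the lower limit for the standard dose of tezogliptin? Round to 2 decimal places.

1.21 mg/dL

Standard dose requires CrCl ≥ 45 mL/min.
Set (140 − 82) × 67.6 / (72 × SCr) = 45
SCr = (140 − 82) × 67.6 / (72 × 45) = 1.210 mg/dL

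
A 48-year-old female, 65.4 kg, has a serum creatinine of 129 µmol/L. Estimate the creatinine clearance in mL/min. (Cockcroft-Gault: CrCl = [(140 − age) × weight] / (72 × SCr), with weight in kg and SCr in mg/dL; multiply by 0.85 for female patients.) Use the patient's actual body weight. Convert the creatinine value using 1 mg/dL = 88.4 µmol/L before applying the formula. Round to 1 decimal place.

SCr = 129 / 88.4 = 1.459 mg/dL
CrCl = (140 − 48) × 65.4 / (72 × 1.459) × 0.85 = 6016.8 / 105.05 × 0.85 ≈ 48.7 mL/min

48.7 mL/min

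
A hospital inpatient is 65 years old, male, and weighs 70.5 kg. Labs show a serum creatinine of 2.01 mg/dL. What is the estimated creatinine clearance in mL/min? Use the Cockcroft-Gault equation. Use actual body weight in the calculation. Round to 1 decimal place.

36.5 mL/min

CrCl = (140 − 65) × 70.5 / (72 × 2.01) = 5287.5 / 144.72 ≈ 36.5 mL/min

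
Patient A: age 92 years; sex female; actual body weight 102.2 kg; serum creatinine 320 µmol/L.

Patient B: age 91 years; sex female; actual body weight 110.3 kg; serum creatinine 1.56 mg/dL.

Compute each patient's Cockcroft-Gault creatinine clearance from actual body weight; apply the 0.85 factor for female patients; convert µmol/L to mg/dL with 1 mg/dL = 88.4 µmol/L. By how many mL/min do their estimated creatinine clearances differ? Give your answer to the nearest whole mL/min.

25 mL/min

Patient A: SCr = 320 / 88.4 = 3.62 mg/dL
Patient A: CrCl = (140 − 92) × 102.2 / (72 × 3.62) × 0.85 = 4905.6 / 260.64 × 0.85 ≈ 16.0 mL/min
Patient B: CrCl = (140 − 91) × 110.3 / (72 × 1.56) × 0.85 = 5404.7 / 112.32 × 0.85 ≈ 40.9 mL/min
|16.0 − 40.9| = 24.9 mL/min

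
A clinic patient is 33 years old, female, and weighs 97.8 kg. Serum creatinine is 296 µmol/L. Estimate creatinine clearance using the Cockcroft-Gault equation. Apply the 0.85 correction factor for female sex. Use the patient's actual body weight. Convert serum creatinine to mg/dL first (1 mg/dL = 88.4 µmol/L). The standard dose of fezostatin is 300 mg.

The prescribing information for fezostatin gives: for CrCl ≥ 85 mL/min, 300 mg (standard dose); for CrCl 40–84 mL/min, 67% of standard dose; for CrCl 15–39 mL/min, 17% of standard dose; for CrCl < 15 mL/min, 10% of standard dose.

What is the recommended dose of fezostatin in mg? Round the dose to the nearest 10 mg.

SCr = 296 / 88.4 = 3.348 mg/dL
CrCl = (140 − 33) × 97.8 / (72 × 3.348) × 0.85 = 10464.6 / 241.06 × 0.85 ≈ 36.9 mL/min
CrCl ≈ 37 mL/min → bracket 15–39 mL/min.
17% of 300 mg = 51 mg → 50 mg

50 mg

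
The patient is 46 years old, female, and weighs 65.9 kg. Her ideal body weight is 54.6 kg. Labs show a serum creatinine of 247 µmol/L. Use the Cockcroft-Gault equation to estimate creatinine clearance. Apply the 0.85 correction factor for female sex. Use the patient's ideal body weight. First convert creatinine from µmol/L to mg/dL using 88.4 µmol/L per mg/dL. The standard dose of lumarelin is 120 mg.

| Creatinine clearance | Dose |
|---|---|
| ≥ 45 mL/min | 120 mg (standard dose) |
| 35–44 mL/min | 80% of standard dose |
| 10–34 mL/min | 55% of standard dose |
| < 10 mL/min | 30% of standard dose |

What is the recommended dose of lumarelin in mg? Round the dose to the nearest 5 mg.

65 mg

SCr = 247 / 88.4 = 2.794 mg/dL
CrCl = (140 − 46) × 54.6 / (72 × 2.794) × 0.85 = 5132.4 / 201.17 × 0.85 ≈ 21.7 mL/min
CrCl ≈ 22 mL/min → bracket 10–34 mL/min.
55% of 120 mg = 66 mg → 65 mg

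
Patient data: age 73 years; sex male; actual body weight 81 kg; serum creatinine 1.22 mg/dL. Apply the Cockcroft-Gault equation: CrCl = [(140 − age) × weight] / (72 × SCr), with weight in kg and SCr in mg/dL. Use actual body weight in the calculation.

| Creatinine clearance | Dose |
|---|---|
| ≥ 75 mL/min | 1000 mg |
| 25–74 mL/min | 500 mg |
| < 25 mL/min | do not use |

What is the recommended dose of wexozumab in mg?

CrCl = (140 − 73) × 81 / (72 × 1.22) = 5427.0 / 87.84 ≈ 61.8 mL/min
CrCl ≈ 62 mL/min → bracket 25–74 mL/min.
Dose for this bracket: 500 mg.

500 mg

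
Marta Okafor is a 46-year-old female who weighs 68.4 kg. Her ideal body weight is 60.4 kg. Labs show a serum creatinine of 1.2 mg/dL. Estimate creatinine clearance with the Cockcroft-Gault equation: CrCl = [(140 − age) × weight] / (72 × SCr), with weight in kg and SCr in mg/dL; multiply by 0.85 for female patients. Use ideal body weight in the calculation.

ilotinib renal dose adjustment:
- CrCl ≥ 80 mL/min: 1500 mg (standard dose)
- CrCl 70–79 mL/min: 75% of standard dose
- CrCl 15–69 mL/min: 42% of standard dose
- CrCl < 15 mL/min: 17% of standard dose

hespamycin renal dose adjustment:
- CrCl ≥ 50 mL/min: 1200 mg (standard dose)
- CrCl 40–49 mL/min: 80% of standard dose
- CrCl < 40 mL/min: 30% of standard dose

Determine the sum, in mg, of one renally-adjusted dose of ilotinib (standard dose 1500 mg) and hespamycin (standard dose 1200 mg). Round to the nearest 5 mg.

CrCl = (140 − 46) × 60.4 / (72 × 1.2) × 0.85 = 5677.6 / 86.40 × 0.85 ≈ 55.9 mL/min
CrCl ≈ 56 mL/min.
ilotinib: 15–69 mL/min → 42% of 1500 mg = 630 mg.
hespamycin: ≥ 50 mL/min → 100% of 1200 mg = 1200 mg.
Total = 630 + 1200 = 1830 mg.

1830 mg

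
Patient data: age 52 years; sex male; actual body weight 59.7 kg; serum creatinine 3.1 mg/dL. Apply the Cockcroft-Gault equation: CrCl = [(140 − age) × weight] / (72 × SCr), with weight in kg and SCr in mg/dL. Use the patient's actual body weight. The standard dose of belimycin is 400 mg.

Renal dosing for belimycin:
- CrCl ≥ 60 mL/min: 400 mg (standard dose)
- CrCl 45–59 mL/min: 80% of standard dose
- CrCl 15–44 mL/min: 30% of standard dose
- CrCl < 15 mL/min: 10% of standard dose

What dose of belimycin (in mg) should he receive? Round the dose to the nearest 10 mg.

CrCl = (140 − 52) × 59.7 / (72 × 3.1) = 5253.6 / 223.20 ≈ 23.5 mL/min
CrCl ≈ 24 mL/min → bracket 15–44 mL/min.
30% of 400 mg = 120 mg

120 mg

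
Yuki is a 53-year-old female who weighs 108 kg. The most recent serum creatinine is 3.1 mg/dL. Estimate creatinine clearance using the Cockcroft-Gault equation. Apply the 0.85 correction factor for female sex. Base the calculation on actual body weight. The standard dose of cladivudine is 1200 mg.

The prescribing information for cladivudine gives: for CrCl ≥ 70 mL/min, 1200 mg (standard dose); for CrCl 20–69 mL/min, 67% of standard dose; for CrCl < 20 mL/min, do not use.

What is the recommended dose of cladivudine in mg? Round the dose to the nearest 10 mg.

CrCl = (140 − 53) × 108 / (72 × 3.1) × 0.85 = 9396.0 / 223.20 × 0.85 ≈ 35.8 mL/min
CrCl ≈ 36 mL/min → bracket 20–69 mL/min.
67% of 1200 mg = 804 mg → 800 mg

800 mg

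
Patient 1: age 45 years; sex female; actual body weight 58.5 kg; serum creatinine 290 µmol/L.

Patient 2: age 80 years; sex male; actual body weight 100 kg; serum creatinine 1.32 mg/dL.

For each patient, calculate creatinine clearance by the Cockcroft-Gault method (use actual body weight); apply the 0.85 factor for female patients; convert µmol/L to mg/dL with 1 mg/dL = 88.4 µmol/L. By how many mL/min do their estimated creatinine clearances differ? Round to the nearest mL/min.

Patient 1: SCr = 290 / 88.4 = 3.281 mg/dL
Patient 1: CrCl = (140 − 45) × 58.5 / (72 × 3.281) × 0.85 = 5557.5 / 236.23 × 0.85 ≈ 20.0 mL/min
Patient 2: CrCl = (140 − 80) × 100 / (72 × 1.32) = 6000.0 / 95.04 ≈ 63.1 mL/min
|20.0 − 63.1| = 43.1 mL/min

43 mL/min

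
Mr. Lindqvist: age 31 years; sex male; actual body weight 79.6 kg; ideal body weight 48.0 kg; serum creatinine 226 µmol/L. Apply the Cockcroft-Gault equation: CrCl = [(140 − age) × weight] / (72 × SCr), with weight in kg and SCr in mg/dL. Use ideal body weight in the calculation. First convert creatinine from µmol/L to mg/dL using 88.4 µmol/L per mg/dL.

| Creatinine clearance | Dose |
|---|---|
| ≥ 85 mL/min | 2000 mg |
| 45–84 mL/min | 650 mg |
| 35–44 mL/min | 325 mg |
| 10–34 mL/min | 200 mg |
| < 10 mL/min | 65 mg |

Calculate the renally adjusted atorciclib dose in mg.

SCr = 226 / 88.4 = 2.557 mg/dL
CrCl = (140 − 31) × 48 / (72 × 2.557) = 5232.0 / 184.10 ≈ 28.4 mL/min
CrCl ≈ 28 mL/min → bracket 10–34 mL/min.
Dose for this bracket: 200 mg.

200 mg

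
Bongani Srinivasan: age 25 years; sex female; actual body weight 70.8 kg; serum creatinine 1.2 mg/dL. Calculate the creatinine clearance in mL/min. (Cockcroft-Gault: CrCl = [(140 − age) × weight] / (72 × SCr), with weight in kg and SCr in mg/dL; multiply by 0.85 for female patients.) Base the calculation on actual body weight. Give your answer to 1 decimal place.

80.1 mL/min

CrCl = (140 − 25) × 70.8 / (72 × 1.2) × 0.85 = 8142.0 / 86.40 × 0.85 ≈ 80.1 mL/min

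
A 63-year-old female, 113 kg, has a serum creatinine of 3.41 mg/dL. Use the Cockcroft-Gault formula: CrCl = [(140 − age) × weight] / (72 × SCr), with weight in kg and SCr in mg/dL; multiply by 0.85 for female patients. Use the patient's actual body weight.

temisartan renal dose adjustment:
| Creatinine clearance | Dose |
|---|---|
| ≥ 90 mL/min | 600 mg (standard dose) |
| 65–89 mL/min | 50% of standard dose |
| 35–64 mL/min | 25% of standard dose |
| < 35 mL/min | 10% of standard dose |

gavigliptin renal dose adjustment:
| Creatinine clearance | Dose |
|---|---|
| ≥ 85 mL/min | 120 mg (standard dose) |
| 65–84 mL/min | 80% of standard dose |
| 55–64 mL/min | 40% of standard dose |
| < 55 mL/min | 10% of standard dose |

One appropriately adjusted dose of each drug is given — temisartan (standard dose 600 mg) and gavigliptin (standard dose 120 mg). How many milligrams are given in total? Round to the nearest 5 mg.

CrCl = (140 − 63) × 113 / (72 × 3.41) × 0.85 = 8701.0 / 245.52 × 0.85 ≈ 30.1 mL/min
CrCl ≈ 30 mL/min.
temisartan: < 35 mL/min → 10% of 600 mg = 60 mg.
gavigliptin: < 55 mL/min → 10% of 120 mg = 12 mg.
Total = 60 + 12 = 72 mg.

70 mg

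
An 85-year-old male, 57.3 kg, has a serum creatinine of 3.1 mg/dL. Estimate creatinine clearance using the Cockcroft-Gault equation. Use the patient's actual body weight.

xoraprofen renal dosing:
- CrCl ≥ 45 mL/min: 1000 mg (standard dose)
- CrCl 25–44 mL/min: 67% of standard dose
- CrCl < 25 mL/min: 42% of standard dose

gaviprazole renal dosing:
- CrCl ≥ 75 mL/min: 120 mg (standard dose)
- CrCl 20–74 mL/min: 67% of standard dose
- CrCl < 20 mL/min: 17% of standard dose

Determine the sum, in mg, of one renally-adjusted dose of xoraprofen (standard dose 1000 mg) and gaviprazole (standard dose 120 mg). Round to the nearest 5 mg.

440 mg

CrCl = (140 − 85) × 57.3 / (72 × 3.1) = 3151.5 / 223.20 ≈ 14.1 mL/min
CrCl ≈ 14 mL/min.
xoraprofen: < 25 mL/min → 42% of 1000 mg = 420 mg.
gaviprazole: < 20 mL/min → 17% of 120 mg = 20.4 mg.
Total = 420 + 20.4 = 440.4 mg.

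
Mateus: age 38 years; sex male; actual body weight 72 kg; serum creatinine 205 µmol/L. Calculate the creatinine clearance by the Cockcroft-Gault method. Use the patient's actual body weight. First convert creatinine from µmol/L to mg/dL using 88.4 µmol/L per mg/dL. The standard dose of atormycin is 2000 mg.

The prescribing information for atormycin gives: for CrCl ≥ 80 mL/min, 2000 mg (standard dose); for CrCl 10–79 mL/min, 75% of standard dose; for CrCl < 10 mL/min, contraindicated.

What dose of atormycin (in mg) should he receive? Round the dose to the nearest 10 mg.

1500 mg

SCr = 205 / 88.4 = 2.319 mg/dL
CrCl = (140 − 38) × 72 / (72 × 2.319) = 7344.0 / 166.97 ≈ 44.0 mL/min
CrCl ≈ 44 mL/min → bracket 10–79 mL/min.
75% of 2000 mg = 1500 mg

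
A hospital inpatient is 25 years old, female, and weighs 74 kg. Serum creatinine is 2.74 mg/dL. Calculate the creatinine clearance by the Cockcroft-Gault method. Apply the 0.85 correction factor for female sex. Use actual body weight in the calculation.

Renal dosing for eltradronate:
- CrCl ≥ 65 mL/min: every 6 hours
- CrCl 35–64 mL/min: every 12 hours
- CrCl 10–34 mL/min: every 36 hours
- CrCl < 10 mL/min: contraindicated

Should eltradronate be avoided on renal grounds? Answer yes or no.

no

CrCl = (140 − 25) × 74 / (72 × 2.74) × 0.85 = 8510.0 / 197.28 × 0.85 ≈ 36.7 mL/min
CrCl ≈ 37 mL/min, which is ≥ 10 mL/min.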